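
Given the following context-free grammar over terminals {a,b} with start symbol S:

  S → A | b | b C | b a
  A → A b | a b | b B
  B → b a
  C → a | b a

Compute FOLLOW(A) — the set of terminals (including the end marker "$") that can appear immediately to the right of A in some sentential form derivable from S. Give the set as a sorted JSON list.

FIRST sets, iterate to fixpoint:
iter 1:
  A via A→a b: +{a}
  A via A→b B: +{b}
  B via B→b a: +{b}
  C via C→a: +{a}
  C via C→b a: +{b}
  S via S→A: +{a,b}
  S: {a,b}  A: {a,b}  B: {b}  C: {a,b}
iter 2: done
  S: {a,b}  A: {a,b}  B: {b}  C: {a,b}

FOLLOW iteration:
FOLLOW(S) := {$}
iter 1:
  A→A b: FOLLOW(A) ⊇ FIRST(b) = {b}; new: +{b}
  A→b B: FOLLOW(B) ⊇ FOLLOW(A) ⊇ {b}; new: +{b}
  S→A: FOLLOW(A) ⊇ FOLLOW(S) ⊇ {$}; new: +{$}
  S→b C: FOLLOW(C) ⊇ FOLLOW(S) ⊇ {$}; new: +{$}
  FOLLOW[S]={$}  FOLLOW[A]={$,b}  FOLLOW[B]={b}  FOLLOW[C]={$}
iter 2:
  A→b B: FOLLOW(B) ⊇ FOLLOW(A) ⊇ {$,b}; new: +{$}
  FOLLOW[S]={$}  FOLLOW[A]={$,b}  FOLLOW[B]={$,b}  FOLLOW[C]={$}
iter 3: (stable)
  FOLLOW[S]={$}  FOLLOW[A]={$,b}  FOLLOW[B]={$,b}  FOLLOW[C]={$}

FOLLOW(A) = ["$", "b"]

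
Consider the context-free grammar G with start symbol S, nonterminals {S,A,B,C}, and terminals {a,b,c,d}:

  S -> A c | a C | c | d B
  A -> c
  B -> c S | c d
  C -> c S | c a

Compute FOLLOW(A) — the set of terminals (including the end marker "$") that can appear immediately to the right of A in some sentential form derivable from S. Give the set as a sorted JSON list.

FIRST iteration:
pass 1:
  A via A→c: +{c}
  B via B→c S: +{c}
  C via C→c S: +{c}
  S via S→A c: +{c}
  S via S→a C: +{a}
  S via S→d B: +{d}
  FIRST(S)={a,c,d}  FIRST(A)={c}  FIRST(B)={c}  FIRST(C)={c}
pass 2: (no change)
  FIRST(S)={a,c,d}  FIRST(A)={c}  FIRST(B)={c}  FIRST(C)={c}

FOLLOW iteration:
FOLLOW(S) := {$}
round 1:
  S→A c: FOLLOW(A) ⊇ FIRST(c) = {c}; new: +{c}
  S→a C: FOLLOW(C) ⊇ FOLLOW(S) ⊇ {$}; new: +{$}
  S→d B: FOLLOW(B) ⊇ FOLLOW(S) ⊇ {$}; new: +{$}
  FOLLOW[S]={$}  FOLLOW[A]={c}  FOLLOW[B]={$}  FOLLOW[C]={$}
round 2: done
  FOLLOW[S]={$}  FOLLOW[A]={c}  FOLLOW[B]={$}  FOLLOW[C]={$}

FOLLOW(A) = ["c"]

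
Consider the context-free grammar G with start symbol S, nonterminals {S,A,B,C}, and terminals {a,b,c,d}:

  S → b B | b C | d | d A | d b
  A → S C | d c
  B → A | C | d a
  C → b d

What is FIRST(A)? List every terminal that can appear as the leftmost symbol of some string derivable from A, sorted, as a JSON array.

Compute FIRST by fixpoint:
round 1:
  A via A→d c: +{d}
  B via B→A: +{d}
  C via C→b d: +{b}
  S via S→b B: +{b}
  S via S→d: +{d}
  S: {b,d}  A: {d}  B: {d}  C: {b}
round 2:
  A via A→S C: +{b}
  B via B→A: +{b}
  S: {b,d}  A: {b,d}  B: {b,d}  C: {b}
round 3: — fixpoint
  S: {b,d}  A: {b,d}  B: {b,d}  C: {b}

FIRST(A) = ["b", "d"]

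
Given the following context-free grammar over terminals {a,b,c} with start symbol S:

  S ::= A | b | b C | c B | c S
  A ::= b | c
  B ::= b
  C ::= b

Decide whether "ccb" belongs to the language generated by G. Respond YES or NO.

Convert to CNF:
  S -> T0 C | T1 B | T1 S | b | c
  A -> b | c
  B -> b
  C -> b
  T0 -> b
  T1 -> c

CYK fill:
  cell(0,0) c: {A,S,T1}  orig:{A,S}
  cell(1,1) c: {A,S,T1}  orig:{A,S}
  cell(2,2) b: {A,B,C,S,T0}  orig:{A,B,C,S}
  cell(0,1) cc: {S}
  cell(1,2) cb: {S}
  cell(0,2) ccb: {S}

S ∈ T[0,2] ⇒ YES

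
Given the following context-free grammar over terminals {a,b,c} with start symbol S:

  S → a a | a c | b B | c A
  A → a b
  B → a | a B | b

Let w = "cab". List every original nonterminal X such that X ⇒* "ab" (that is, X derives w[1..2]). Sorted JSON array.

Convert to CNF:
  S -> T0 T0 | T0 T2 | T1 B | T2 A
  A -> T0 T1
  B -> T0 B | a | b
  T0 -> a
  T1 -> b
  T2 -> c

CYK fill (cells [i..j] with 1 ≤ i ≤ j ≤ 2 only):
  cell(1,1) a: {B,T0}  orig:{B}
  cell(2,2) b: {B,T1}  orig:{B}
  cell(1,2) ab: {A,B}

Original NTs in T[1,2] deriving "ab": ["A", "B"]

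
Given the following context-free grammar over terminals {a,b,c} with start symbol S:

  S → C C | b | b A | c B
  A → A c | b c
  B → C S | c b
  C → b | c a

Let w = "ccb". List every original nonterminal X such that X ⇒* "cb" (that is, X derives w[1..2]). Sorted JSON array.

Convert to CNF:
  S -> C C | T0 B | T1 A | b
  A -> A T0 | T1 T0
  B -> C S | T0 T1
  C -> T0 T2 | b
  T0 -> c
  T1 -> b
  T2 -> a

CYK fill — only the sub-triangle for w[1..2]:
  [1..1]={T0}  "c"  orig:{}
  [2..2]={C,S,T1}  "b"  orig:{C,S}
  [1..2]={B}  "cb"

Original NTs in T[1,2] deriving "cb": ["B"]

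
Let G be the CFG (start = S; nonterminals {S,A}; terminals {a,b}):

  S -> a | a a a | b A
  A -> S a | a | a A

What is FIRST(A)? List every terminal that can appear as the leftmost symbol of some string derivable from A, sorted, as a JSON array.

FIRST sets, iterate to fixpoint:
round 1:
  A via A→a: +{a}
  S via S→a: +{a}
  S via S→b A: +{b}
  FIRST[S]={a,b}  FIRST[A]={a}
round 2:
  A via A→S a: +{b}
  FIRST[S]={a,b}  FIRST[A]={a,b}
round 3: — fixpoint
  FIRST[S]={a,b}  FIRST[A]={a,b}

FIRST(A) = ["a", "b"]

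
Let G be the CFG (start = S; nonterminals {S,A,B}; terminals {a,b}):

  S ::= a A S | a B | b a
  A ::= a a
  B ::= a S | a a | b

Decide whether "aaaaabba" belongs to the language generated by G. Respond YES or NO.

CNF form of G:
  S -> T0 B | T0 X2 | T1 T0
  A -> T0 T0
  B -> T0 S | T0 T0 | b
  T0 -> a
  T1 -> b
  X2 -> A S

CYK fill:
  [0..0]={T0}  "a"  orig:{}
  [1..1]={T0}  "a"  orig:{}
  [2..2]={T0}  "a"  orig:{}
  [3..3]={T0}  "a"  orig:{}
  [4..4]={T0}  "a"  orig:{}
  [5..5]={B,T1}  "b"  orig:{B}
  [6..6]={B,T1}  "b"  orig:{B}
  [7..7]={T0}  "a"  orig:{}
  [0..1]={A,B}  "aa"
  [1..2]={A,B}  "aa"
  [2..3]={A,B}  "aa"
  [3..4]={A,B}  "aa"
  [4..5]={S}  "ab"
  [5..6]=∅  "bb"
  [6..7]={S}  "ba"
  [0..2]={S}  "aaa"
  [1..3]={S}  "aaa"
  [2..4]={S}  "aaa"
  [3..5]={B}  "aab"
  [4..6]=∅  "abb"
  [5..7]=∅  "bba"
  [0..3]={B}  "aaaa"
  [1..4]={B}  "aaaa"
  [2..5]={S,X2}  "aaab"  orig:{S}
  [3..6]=∅  "aabb"
  [4..7]=∅  "abba"
  [0..4]={S,X2}  "aaaaa"  orig:{S}
  [1..5]={B,S}  "aaaab"
  [2..6]=∅  "aaabb"
  [3..7]=∅  "aabba"
  [0..5]={B,S,X2}  "aaaaab"  orig:{B,S}
  [1..6]=∅  "aaaabb"
  [2..7]=∅  "aaabba"
  [0..6]=∅  "aaaaabb"
  [1..7]=∅  "aaaabba"
  [0..7]=∅  "aaaaabba"

S ∉ T[0,7] ⇒ NO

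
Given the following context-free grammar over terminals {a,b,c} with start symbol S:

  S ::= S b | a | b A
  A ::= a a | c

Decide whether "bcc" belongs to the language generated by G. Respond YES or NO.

Convert to CNF:
  S -> S T1 | T1 A | a
  A -> T0 T0 | c
  T0 -> a
  T1 -> b

CYK fill:
  [0..0]={T1}  "b"  orig:{}
  [1..1]={A}  "c"
  [2..2]={A}  "c"
  [0..1]={S}  "bc"
  [1..2]=∅  "cc"
  [0..2]=∅  "bcc"

S ∉ T[0,2] ⇒ NO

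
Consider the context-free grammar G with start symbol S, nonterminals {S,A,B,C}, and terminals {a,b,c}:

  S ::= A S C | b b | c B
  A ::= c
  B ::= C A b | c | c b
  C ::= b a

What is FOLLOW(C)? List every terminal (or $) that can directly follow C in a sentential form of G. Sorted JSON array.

FIRST iteration:
[1]
  A via A→c: +{c}
  B via B→c: +{c}
  C via C→b a: +{b}
  S via S→A S C: +{c}
  S via S→b b: +{b}
  FIRST(S)={b,c}  FIRST(A)={c}  FIRST(B)={c}  FIRST(C)={b}
[2]
  B via B→C A b: +{b}
  FIRST(S)={b,c}  FIRST(A)={c}  FIRST(B)={b,c}  FIRST(C)={b}
[3] — fixpoint
  FIRST(S)={b,c}  FIRST(A)={c}  FIRST(B)={b,c}  FIRST(C)={b}

Compute FOLLOW by fixpoint:
seed FOLLOW(S) with $
iter 1:
  B→C A b: FOLLOW(C) ⊇ FIRST(A) = {c}; new: +{c}
  B→C A b: FOLLOW(A) ⊇ FIRST(b) = {b}; new: +{b}
  S→A S C: FOLLOW(A) ⊇ FIRST(S) = {b,c}; new: +{c}
  S→A S C: FOLLOW(S) ⊇ FIRST(C) = {b}; new: +{b}
  S→A S C: FOLLOW(C) ⊇ FOLLOW(S) ⊇ {$,b}; new: +{$,b}
  S→c B: FOLLOW(B) ⊇ FOLLOW(S) ⊇ {$,b}; new: +{$,b}
  S: {$,b}  A: {b,c}  B: {$,b}  C: {$,b,c}
iter 2: (stable)
  S: {$,b}  A: {b,c}  B: {$,b}  C: {$,b,c}

FOLLOW(C) = ["$", "b", "c"]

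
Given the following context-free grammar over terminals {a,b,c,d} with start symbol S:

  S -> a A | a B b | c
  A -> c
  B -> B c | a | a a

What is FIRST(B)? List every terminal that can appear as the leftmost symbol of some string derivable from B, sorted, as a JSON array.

FIRST sets, iterate to fixpoint:
pass 1:
  A via A→c: +{c}
  B via B→a: +{a}
  S via S→a A: +{a}
  S via S→c: +{c}
  FIRST(S)={a,c}  FIRST(A)={c}  FIRST(B)={a}
pass 2: — fixpoint
  FIRST(S)={a,c}  FIRST(A)={c}  FIRST(B)={a}

FIRST(B) = ["a"]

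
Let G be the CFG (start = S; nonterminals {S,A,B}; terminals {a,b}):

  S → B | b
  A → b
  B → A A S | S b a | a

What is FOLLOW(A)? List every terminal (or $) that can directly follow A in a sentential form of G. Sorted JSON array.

FIRST iteration:
round 1:
  A via A→b: +{b}
  B via B→A A S: +{b}
  B via B→a: +{a}
  S via S→B: +{a,b}
  S: {a,b}  A: {b}  B: {a,b}
round 2: done
  S: {a,b}  A: {b}  B: {a,b}

FOLLOW sets:
FOLLOW(S) := {$}
round 1:
  B→A A S: FOLLOW(A) ⊇ FIRST(A) = {b}; new: +{b}
  B→A A S: FOLLOW(A) ⊇ FIRST(S) = {a,b}; new: +{a}
  B→S b a: FOLLOW(S) ⊇ FIRST(b) = {b}; new: +{b}
  S→B: FOLLOW(B) ⊇ FOLLOW(S) ⊇ {$,b}; new: +{$,b}
  FOLLOW(S)={$,b}  FOLLOW(A)={a,b}  FOLLOW(B)={$,b}
round 2: (no change)
  FOLLOW(S)={$,b}  FOLLOW(A)={a,b}  FOLLOW(B)={$,b}

FOLLOW(A) = ["a", "b"]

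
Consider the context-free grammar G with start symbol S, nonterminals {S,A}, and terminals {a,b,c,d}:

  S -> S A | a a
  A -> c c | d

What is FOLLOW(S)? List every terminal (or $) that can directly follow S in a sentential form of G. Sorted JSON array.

Compute FIRST by fixpoint:
round 1:
  A via A→c c: +{c}
  A via A→d: +{d}
  S via S→a a: +{a}
  S: {a}  A: {c,d}
round 2: done
  S: {a}  A: {c,d}

FOLLOW sets:
FOLLOW(S) := {$}
round 1:
  S→S A: FOLLOW(S) ⊇ FIRST(A) = {c,d}; new: +{c,d}
  S→S A: FOLLOW(A) ⊇ FOLLOW(S) ⊇ {$,c,d}; new: +{$,c,d}
  FOLLOW[S]={$,c,d}  FOLLOW[A]={$,c,d}
round 2: done
  FOLLOW[S]={$,c,d}  FOLLOW[A]={$,c,d}

FOLLOW(S) = ["$", "c", "d"]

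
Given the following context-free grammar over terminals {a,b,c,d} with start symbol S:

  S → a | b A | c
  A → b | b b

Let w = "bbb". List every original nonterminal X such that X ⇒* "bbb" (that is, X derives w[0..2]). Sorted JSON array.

Convert to CNF:
  S -> T0 A | a | c
  A -> T0 T0 | b
  T0 -> b

CYK fill — only the sub-triangle for w[0..2]:
  cell(0,0) b: {A,T0}  orig:{A}
  cell(1,1) b: {A,T0}  orig:{A}
  cell(2,2) b: {A,T0}  orig:{A}
  cell(0,1) bb: {A,S}
  cell(1,2) bb: {A,S}
  cell(0,2) bbb: {S}

Original NTs in T[0,2] deriving "bbb": ["S"]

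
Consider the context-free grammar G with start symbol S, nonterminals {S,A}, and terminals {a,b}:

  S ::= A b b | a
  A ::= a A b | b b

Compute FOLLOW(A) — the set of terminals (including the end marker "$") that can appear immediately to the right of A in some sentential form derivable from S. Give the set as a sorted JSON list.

FIRST sets, iterate to fixpoint:
iter 1:
  A via A→a A b: +{a}
  A via A→b b: +{b}
  S via S→A b b: +{a,b}
  FIRST[S]={a,b}  FIRST[A]={a,b}
iter 2: — fixpoint
  FIRST[S]={a,b}  FIRST[A]={a,b}

FOLLOW sets:
seed FOLLOW(S) with $
[1]
  A→a A b: FOLLOW(A) ⊇ FIRST(b) = {b}; new: +{b}
  FOLLOW[S]={$}  FOLLOW[A]={b}
[2] (stable)
  FOLLOW[S]={$}  FOLLOW[A]={b}

FOLLOW(A) = ["b"]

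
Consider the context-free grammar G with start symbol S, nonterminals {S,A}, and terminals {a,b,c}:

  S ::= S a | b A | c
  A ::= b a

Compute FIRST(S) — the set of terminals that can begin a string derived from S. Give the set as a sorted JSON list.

FIRST iteration:
iter 1:
  A via A→b a: +{b}
  S via S→b A: +{b}
  S via S→c: +{c}
  FIRST[S]={b,c}  FIRST[A]={b}
iter 2: — fixpoint
  FIRST[S]={b,c}  FIRST[A]={b}

FIRST(S) = ["b", "c"]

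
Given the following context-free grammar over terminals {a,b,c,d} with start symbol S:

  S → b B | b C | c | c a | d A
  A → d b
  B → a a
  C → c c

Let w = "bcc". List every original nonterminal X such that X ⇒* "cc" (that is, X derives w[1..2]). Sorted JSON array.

Convert to CNF:
  S -> T0 A | T1 B | T1 C | T3 T2 | c
  A -> T0 T1
  B -> T2 T2
  C -> T3 T3
  T0 -> d
  T1 -> b
  T2 -> a
  T3 -> c

CYK fill, restricted to cells inside w[1..2]:
  cell(1,1) c: {S,T3}  orig:{S}
  cell(2,2) c: {S,T3}  orig:{S}
  cell(1,2) cc: {C}

Original NTs in T[1,2] deriving "cc": ["C"]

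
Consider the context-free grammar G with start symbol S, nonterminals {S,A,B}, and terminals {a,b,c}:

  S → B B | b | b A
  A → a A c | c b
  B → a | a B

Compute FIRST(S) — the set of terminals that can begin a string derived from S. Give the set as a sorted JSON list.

FIRST iteration:
[1]
  A via A→a A c: +{a}
  A via A→c b: +{c}
  B via B→a: +{a}
  S via S→B B: +{a}
  S via S→b: +{b}
  FIRST(S)={a,b}  FIRST(A)={a,c}  FIRST(B)={a}
[2] — fixpoint
  FIRST(S)={a,b}  FIRST(A)={a,c}  FIRST(B)={a}

FIRST(S) = ["a", "b"]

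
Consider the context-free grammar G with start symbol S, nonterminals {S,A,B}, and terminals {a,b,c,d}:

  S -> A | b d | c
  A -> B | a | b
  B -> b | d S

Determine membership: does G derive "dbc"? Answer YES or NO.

CNF form of G:
  S -> T0 S | T1 T0 | a | b | c
  A -> T0 S | a | b
  B -> T0 S | b
  T0 -> d
  T1 -> b

CYK table (by increasing span):
  cell(0,0) d: {T0}  orig:{}
  cell(1,1) b: {A,B,S,T1}  orig:{A,B,S}
  cell(2,2) c: {S}
  cell(0,1) db: {A,B,S}
  cell(1,2) bc: ∅
  cell(0,2) dbc: ∅

S ∉ T[0,2] ⇒ NO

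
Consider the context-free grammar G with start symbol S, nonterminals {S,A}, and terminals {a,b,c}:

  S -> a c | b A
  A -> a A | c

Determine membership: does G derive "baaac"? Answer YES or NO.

Convert to CNF:
  S -> T0 T1 | T2 A
  A -> T0 A | c
  T0 -> a
  T1 -> c
  T2 -> b

CYK fill:
  T[0,0] 'b' = {T2}  orig:{}
  T[1,1] 'a' = {T0}  orig:{}
  T[2,2] 'a' = {T0}  orig:{}
  T[3,3] 'a' = {T0}  orig:{}
  T[4,4] 'c' = {A,T1}  orig:{A}
  T[0,1] 'ba' = ∅
  T[1,2] 'aa' = ∅
  T[2,3] 'aa' = ∅
  T[3,4] 'ac' = {A,S}
  T[0,2] 'baa' = ∅
  T[1,3] 'aaa' = ∅
  T[2,4] 'aac' = {A}
  T[0,3] 'baaa' = ∅
  T[1,4] 'aaac' = {A}
  T[0,4] 'baaac' = {S}

S ∈ T[0,4] ⇒ YES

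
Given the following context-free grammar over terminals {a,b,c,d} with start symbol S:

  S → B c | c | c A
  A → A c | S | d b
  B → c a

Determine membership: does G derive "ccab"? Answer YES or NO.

CNF form of G:
  S -> B T0 | T0 A | c
  A -> A T0 | B T0 | T0 A | T1 T2 | c
  B -> T0 T3
  T0 -> c
  T1 -> d
  T2 -> b
  T3 -> a

Fill CYK table bottom-up:
  [0..0]={A,S,T0}  "c"  orig:{A,S}
  [1..1]={A,S,T0}  "c"  orig:{A,S}
  [2..2]={T3}  "a"  orig:{}
  [3..3]={T2}  "b"  orig:{}
  [0..1]={A,S}  "cc"
  [1..2]={B}  "ca"
  [2..3]=∅  "ab"
  [0..2]=∅  "cca"
  [1..3]=∅  "cab"
  [0..3]=∅  "ccab"

S ∉ T[0,3] ⇒ NO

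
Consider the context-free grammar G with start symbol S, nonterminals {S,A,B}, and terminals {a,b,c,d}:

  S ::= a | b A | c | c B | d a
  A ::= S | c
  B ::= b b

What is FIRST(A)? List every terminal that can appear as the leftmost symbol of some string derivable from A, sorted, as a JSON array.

FIRST sets, iterate to fixpoint:
[1]
  A via A→c: +{c}
  B via B→b b: +{b}
  S via S→a: +{a}
  S via S→b A: +{b}
  S via S→c: +{c}
  S via S→d a: +{d}
  FIRST[S]={a,b,c,d}  FIRST[A]={c}  FIRST[B]={b}
[2]
  A via A→S: +{a,b,d}
  FIRST[S]={a,b,c,d}  FIRST[A]={a,b,c,d}  FIRST[B]={b}
[3] (no change)
  FIRST[S]={a,b,c,d}  FIRST[A]={a,b,c,d}  FIRST[B]={b}

FIRST(A) = ["a", "b", "c", "d"]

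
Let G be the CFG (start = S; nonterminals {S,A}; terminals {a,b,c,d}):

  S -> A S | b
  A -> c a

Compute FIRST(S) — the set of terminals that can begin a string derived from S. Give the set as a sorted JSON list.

FIRST sets, iterate to fixpoint:
round 1:
  A via A→c a: +{c}
  S via S→A S: +{c}
  S via S→b: +{b}
  FIRST(S)={b,c}  FIRST(A)={c}
round 2: done
  FIRST(S)={b,c}  FIRST(A)={c}

FIRST(S) = ["b", "c"]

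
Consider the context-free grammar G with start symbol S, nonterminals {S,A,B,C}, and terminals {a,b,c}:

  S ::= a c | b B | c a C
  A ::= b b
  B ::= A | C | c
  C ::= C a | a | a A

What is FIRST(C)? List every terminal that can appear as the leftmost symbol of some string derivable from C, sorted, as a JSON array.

Compute FIRST by fixpoint:
iter 1:
  A via A→b b: +{b}
  B via B→A: +{b}
  B via B→c: +{c}
  C via C→a: +{a}
  S via S→a c: +{a}
  S via S→b B: +{b}
  S via S→c a C: +{c}
  FIRST(S)={a,b,c}  FIRST(A)={b}  FIRST(B)={b,c}  FIRST(C)={a}
iter 2:
  B via B→C: +{a}
  FIRST(S)={a,b,c}  FIRST(A)={b}  FIRST(B)={a,b,c}  FIRST(C)={a}
iter 3: done
  FIRST(S)={a,b,c}  FIRST(A)={b}  FIRST(B)={a,b,c}  FIRST(C)={a}

FIRST(C) = ["a"]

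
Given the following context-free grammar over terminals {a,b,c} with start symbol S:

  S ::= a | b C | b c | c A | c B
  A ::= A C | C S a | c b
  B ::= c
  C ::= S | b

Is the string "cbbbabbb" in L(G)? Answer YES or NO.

Convert to CNF:
  S -> T1 A | T1 B | T2 C | T2 T1 | a
  A -> A C | C X3 | T1 T2
  B -> c
  C -> T1 A | T1 B | T2 C | T2 T1 | a | b
  T0 -> a
  T1 -> c
  T2 -> b
  X3 -> S T0

CYK table (by increasing span):
  [0..0]={B,T1}  "c"  orig:{B}
  [1..1]={C,T2}  "b"  orig:{C}
  [2..2]={C,T2}  "b"  orig:{C}
  [3..3]={C,T2}  "b"  orig:{C}
  [4..4]={C,S,T0}  "a"  orig:{C,S}
  [5..5]={C,T2}  "b"  orig:{C}
  [6..6]={C,T2}  "b"  orig:{C}
  [7..7]={C,T2}  "b"  orig:{C}
  [0..1]={A}  "cb"
  [1..2]={C,S}  "bb"
  [2..3]={C,S}  "bb"
  [3..4]={C,S}  "ba"
  [4..5]=∅  "ab"
  [5..6]={C,S}  "bb"
  [6..7]={C,S}  "bb"
  [0..2]={A}  "cbb"
  [1..3]={C,S}  "bbb"
  [2..4]={C,S,X3}  "bba"  orig:{C,S}
  [3..5]=∅  "bab"
  [4..6]=∅  "abb"
  [5..7]={C,S}  "bbb"
  [0..3]={A}  "cbbb"
  [1..4]={A,C,S,X3}  "bbba"  orig:{A,C,S}
  [2..5]=∅  "bbab"
  [3..6]=∅  "babb"
  [4..7]=∅  "abbb"
  [0..4]={A,C,S}  "cbbba"
  [1..5]={A}  "bbbab"
  [2..6]=∅  "bbabb"
  [3..7]=∅  "babbb"
  [0..5]={A,C,S}  "cbbbab"
  [1..6]={A}  "bbbabb"
  [2..7]=∅  "bbabbb"
  [0..6]={A,C,S}  "cbbbabb"
  [1..7]={A}  "bbbabbb"
  [0..7]={A,C,S}  "cbbbabbb"

S ∈ T[0,7] ⇒ YES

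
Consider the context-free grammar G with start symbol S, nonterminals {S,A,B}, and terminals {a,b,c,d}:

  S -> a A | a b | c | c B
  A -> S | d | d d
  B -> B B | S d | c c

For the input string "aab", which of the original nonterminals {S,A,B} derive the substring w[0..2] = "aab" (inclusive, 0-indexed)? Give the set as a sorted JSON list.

Convert to CNF:
  S -> T0 A | T0 T1 | T2 B | c
  A -> T0 A | T0 T1 | T2 B | T3 T3 | c | d
  B -> B B | S T3 | T2 T2
  T0 -> a
  T1 -> b
  T2 -> c
  T3 -> d

CYK fill — only the sub-triangle for w[0..2]:
  T[0,0] 'a' = {T0}  orig:{}
  T[1,1] 'a' = {T0}  orig:{}
  T[2,2] 'b' = {T1}  orig:{}
  T[0,1] 'aa' = ∅
  T[1,2] 'ab' = {A,S}
  T[0,2] 'aab' = {A,S}

Original NTs in T[0,2] deriving "aab": ["A", "S"]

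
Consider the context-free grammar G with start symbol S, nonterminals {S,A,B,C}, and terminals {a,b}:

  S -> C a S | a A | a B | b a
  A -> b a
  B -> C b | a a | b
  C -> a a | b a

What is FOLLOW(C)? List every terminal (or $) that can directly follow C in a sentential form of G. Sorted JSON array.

FIRST iteration:
round 1:
  A via A→b a: +{b}
  B via B→a a: +{a}
  B via B→b: +{b}
  C via C→a a: +{a}
  C via C→b a: +{b}
  S via S→C a S: +{a,b}
  S: {a,b}  A: {b}  B: {a,b}  C: {a,b}
round 2: — fixpoint
  S: {a,b}  A: {b}  B: {a,b}  C: {a,b}

Compute FOLLOW by fixpoint:
initialize: $ ∈ FOLLOW(S)
iter 1:
  B→C b: FOLLOW(C) ⊇ FIRST(b) = {b}; new: +{b}
  S→C a S: FOLLOW(C) ⊇ FIRST(a) = {a}; new: +{a}
  S→a A: FOLLOW(A) ⊇ FOLLOW(S) ⊇ {$}; new: +{$}
  S→a B: FOLLOW(B) ⊇ FOLLOW(S) ⊇ {$}; new: +{$}
  FOLLOW(S)={$}  FOLLOW(A)={$}  FOLLOW(B)={$}  FOLLOW(C)={a,b}
iter 2: done
  FOLLOW(S)={$}  FOLLOW(A)={$}  FOLLOW(B)={$}  FOLLOW(C)={a,b}

FOLLOW(C) = ["a", "b"]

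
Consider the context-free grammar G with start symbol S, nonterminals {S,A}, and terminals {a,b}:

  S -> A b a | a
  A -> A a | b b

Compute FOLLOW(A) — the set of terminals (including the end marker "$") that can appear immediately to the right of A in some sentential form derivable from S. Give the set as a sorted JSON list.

FIRST iteration:
pass 1:
  A via A→b b: +{b}
  S via S→A b a: +{b}
  S via S→a: +{a}
  FIRST[S]={a,b}  FIRST[A]={b}
pass 2: — fixpoint
  FIRST[S]={a,b}  FIRST[A]={b}

Compute FOLLOW by fixpoint:
seed FOLLOW(S) with $
iter 1:
  A→A a: FOLLOW(A) ⊇ FIRST(a) = {a}; new: +{a}
  S→A b a: FOLLOW(A) ⊇ FIRST(b) = {b}; new: +{b}
  FOLLOW(S)={$}  FOLLOW(A)={a,b}
iter 2: done
  FOLLOW(S)={$}  FOLLOW(A)={a,b}

FOLLOW(A) = ["a", "b"]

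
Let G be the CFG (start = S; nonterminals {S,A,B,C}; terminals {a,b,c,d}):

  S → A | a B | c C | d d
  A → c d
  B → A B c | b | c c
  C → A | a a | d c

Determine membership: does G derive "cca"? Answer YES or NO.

CNF form of G:
  S -> T0 C | T0 T1 | T1 T1 | T2 B
  A -> T0 T1
  B -> A X3 | T0 T0 | b
  C -> T0 T1 | T1 T0 | T2 T2
  T0 -> c
  T1 -> d
  T2 -> a
  X3 -> B T0

CYK fill:
  [0..0]={T0}  "c"  orig:{}
  [1..1]={T0}  "c"  orig:{}
  [2..2]={T2}  "a"  orig:{}
  [0..1]={B}  "cc"
  [1..2]=∅  "ca"
  [0..2]=∅  "cca"

S ∉ T[0,2] ⇒ NO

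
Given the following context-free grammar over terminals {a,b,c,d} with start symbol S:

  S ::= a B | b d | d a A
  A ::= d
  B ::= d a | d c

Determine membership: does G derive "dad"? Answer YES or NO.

Convert to CNF:
  S -> T0 X4 | T1 B | T3 T0
  A -> d
  B -> T0 T1 | T0 T2
  T0 -> d
  T1 -> a
  T2 -> c
  T3 -> b
  X4 -> T1 A

Fill CYK table bottom-up:
  [0..0]={A,T0}  "d"  orig:{A}
  [1..1]={T1}  "a"  orig:{}
  [2..2]={A,T0}  "d"  orig:{A}
  [0..1]={B}  "da"
  [1..2]={X4}  "ad"  orig:{}
  [0..2]={S}  "dad"

S ∈ T[0,2] ⇒ YES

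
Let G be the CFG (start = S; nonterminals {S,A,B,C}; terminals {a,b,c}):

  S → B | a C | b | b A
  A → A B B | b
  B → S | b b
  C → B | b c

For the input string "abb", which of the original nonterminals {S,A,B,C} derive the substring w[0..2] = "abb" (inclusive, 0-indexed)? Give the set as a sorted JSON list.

Convert to CNF:
  S -> T0 C | T1 A | T1 T1 | b
  A -> A X3 | b
  B -> T0 C | T1 A | T1 T1 | b
  C -> T0 C | T1 A | T1 T1 | T1 T2 | b
  T0 -> a
  T1 -> b
  T2 -> c
  X3 -> B B

CYK fill — only the sub-triangle for w[0..2]:
  [0..0]={T0}  "a"  orig:{}
  [1..1]={A,B,C,S,T1}  "b"  orig:{A,B,C,S}
  [2..2]={A,B,C,S,T1}  "b"  orig:{A,B,C,S}
  [0..1]={B,C,S}  "ab"
  [1..2]={B,C,S,X3}  "bb"  orig:{B,C,S}
  [0..2]={B,C,S,X3}  "abb"  orig:{B,C,S}

Original NTs in T[0,2] deriving "abb": ["B", "C", "S"]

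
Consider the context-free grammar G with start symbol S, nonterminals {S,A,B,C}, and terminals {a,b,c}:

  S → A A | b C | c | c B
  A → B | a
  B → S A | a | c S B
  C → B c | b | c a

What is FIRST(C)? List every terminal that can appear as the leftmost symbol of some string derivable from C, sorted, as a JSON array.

FIRST sets, iterate to fixpoint:
round 1:
  A via A→a: +{a}
  B via B→a: +{a}
  B via B→c S B: +{c}
  C via C→B c: +{a,c}
  C via C→b: +{b}
  S via S→A A: +{a}
  S via S→b C: +{b}
  S via S→c: +{c}
  FIRST[S]={a,b,c}  FIRST[A]={a}  FIRST[B]={a,c}  FIRST[C]={a,b,c}
round 2:
  A via A→B: +{c}
  B via B→S A: +{b}
  FIRST[S]={a,b,c}  FIRST[A]={a,c}  FIRST[B]={a,b,c}  FIRST[C]={a,b,c}
round 3:
  A via A→B: +{b}
  FIRST[S]={a,b,c}  FIRST[A]={a,b,c}  FIRST[B]={a,b,c}  FIRST[C]={a,b,c}
round 4: — fixpoint
  FIRST[S]={a,b,c}  FIRST[A]={a,b,c}  FIRST[B]={a,b,c}  FIRST[C]={a,b,c}

FIRST(C) = ["a", "b", "c"]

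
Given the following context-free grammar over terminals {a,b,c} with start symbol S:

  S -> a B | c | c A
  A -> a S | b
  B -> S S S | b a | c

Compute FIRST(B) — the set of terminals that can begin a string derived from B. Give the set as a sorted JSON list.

FIRST iteration:
[1]
  A via A→a S: +{a}
  A via A→b: +{b}
  B via B→b a: +{b}
  B via B→c: +{c}
  S via S→a B: +{a}
  S via S→c: +{c}
  FIRST(S)={a,c}  FIRST(A)={a,b}  FIRST(B)={b,c}
[2]
  B via B→S S S: +{a}
  FIRST(S)={a,c}  FIRST(A)={a,b}  FIRST(B)={a,b,c}
[3] done
  FIRST(S)={a,c}  FIRST(A)={a,b}  FIRST(B)={a,b,c}

FIRST(B) = ["a", "b", "c"]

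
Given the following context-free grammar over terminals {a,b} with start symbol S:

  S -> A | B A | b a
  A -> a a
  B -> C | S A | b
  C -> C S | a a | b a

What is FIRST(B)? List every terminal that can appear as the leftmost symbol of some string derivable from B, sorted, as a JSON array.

Compute FIRST by fixpoint:
round 1:
  A via A→a a: +{a}
  B via B→b: +{b}
  C via C→a a: +{a}
  C via C→b a: +{b}
  S via S→A: +{a}
  S via S→B A: +{b}
  S: {a,b}  A: {a}  B: {b}  C: {a,b}
round 2:
  B via B→C: +{a}
  S: {a,b}  A: {a}  B: {a,b}  C: {a,b}
round 3: (no change)
  S: {a,b}  A: {a}  B: {a,b}  C: {a,b}

FIRST(B) = ["a", "b"]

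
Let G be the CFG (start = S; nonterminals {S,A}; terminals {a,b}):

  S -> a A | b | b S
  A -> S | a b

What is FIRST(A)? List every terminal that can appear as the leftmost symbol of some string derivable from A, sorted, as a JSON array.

Compute FIRST by fixpoint:
round 1:
  A via A→a b: +{a}
  S via S→a A: +{a}
  S via S→b: +{b}
  FIRST(S)={a,b}  FIRST(A)={a}
round 2:
  A via A→S: +{b}
  FIRST(S)={a,b}  FIRST(A)={a,b}
round 3: done
  FIRST(S)={a,b}  FIRST(A)={a,b}

FIRST(A) = ["a", "b"]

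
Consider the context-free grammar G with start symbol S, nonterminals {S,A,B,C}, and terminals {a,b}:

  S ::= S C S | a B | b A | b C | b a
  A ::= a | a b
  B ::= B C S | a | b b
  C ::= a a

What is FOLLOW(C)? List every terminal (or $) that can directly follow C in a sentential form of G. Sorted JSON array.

Compute FIRST by fixpoint:
pass 1:
  A via A→a: +{a}
  B via B→a: +{a}
  B via B→b b: +{b}
  C via C→a a: +{a}
  S via S→a B: +{a}
  S via S→b A: +{b}
  FIRST(S)={a,b}  FIRST(A)={a}  FIRST(B)={a,b}  FIRST(C)={a}
pass 2: (no change)
  FIRST(S)={a,b}  FIRST(A)={a}  FIRST(B)={a,b}  FIRST(C)={a}

FOLLOW iteration:
seed FOLLOW(S) with $
pass 1:
  B→B C S: FOLLOW(B) ⊇ FIRST(C) = {a}; new: +{a}
  B→B C S: FOLLOW(C) ⊇ FIRST(S) = {a,b}; new: +{a,b}
  B→B C S: FOLLOW(S) ⊇ FOLLOW(B) ⊇ {a}; new: +{a}
  S→a B: FOLLOW(B) ⊇ FOLLOW(S) ⊇ {$,a}; new: +{$}
  S→b A: FOLLOW(A) ⊇ FOLLOW(S) ⊇ {$,a}; new: +{$,a}
  S→b C: FOLLOW(C) ⊇ FOLLOW(S) ⊇ {$,a}; new: +{$}
  FOLLOW(S)={$,a}  FOLLOW(A)={$,a}  FOLLOW(B)={$,a}  FOLLOW(C)={$,a,b}
pass 2: (stable)
  FOLLOW(S)={$,a}  FOLLOW(A)={$,a}  FOLLOW(B)={$,a}  FOLLOW(C)={$,a,b}

FOLLOW(C) = ["$", "a", "b"]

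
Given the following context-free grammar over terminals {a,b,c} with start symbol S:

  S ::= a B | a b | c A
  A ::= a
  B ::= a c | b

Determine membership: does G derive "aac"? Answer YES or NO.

Convert to CNF:
  S -> T0 B | T0 T2 | T1 A
  A -> a
  B -> T0 T1 | b
  T0 -> a
  T1 -> c
  T2 -> b

CYK table (by increasing span):
  [0..0]={A,T0}  "a"  orig:{A}
  [1..1]={A,T0}  "a"  orig:{A}
  [2..2]={T1}  "c"  orig:{}
  [0..1]=∅  "aa"
  [1..2]={B}  "ac"
  [0..2]={S}  "aac"

S ∈ T[0,2] ⇒ YES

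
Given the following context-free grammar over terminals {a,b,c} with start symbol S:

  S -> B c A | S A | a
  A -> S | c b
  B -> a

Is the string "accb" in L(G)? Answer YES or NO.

CNF form of G:
  S -> B X3 | S A | a
  A -> B X2 | S A | T0 T1 | a
  B -> a
  T0 -> c
  T1 -> b
  X2 -> T0 A
  X3 -> T0 A

CYK table (by increasing span):
  [0..0]={A,B,S}  "a"
  [1..1]={T0}  "c"  orig:{}
  [2..2]={T0}  "c"  orig:{}
  [3..3]={T1}  "b"  orig:{}
  [0..1]=∅  "ac"
  [1..2]=∅  "cc"
  [2..3]={A}  "cb"
  [0..2]=∅  "acc"
  [1..3]={X2,X3}  "ccb"  orig:{}
  [0..3]={A,S}  "accb"

S ∈ T[0,3] ⇒ YES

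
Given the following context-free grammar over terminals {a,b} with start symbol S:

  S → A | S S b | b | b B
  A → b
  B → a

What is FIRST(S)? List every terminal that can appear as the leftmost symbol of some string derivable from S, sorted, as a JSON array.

FIRST sets, iterate to fixpoint:
pass 1:
  A via A→b: +{b}
  B via B→a: +{a}
  S via S→A: +{b}
  FIRST(S)={b}  FIRST(A)={b}  FIRST(B)={a}
pass 2: done
  FIRST(S)={b}  FIRST(A)={b}  FIRST(B)={a}

FIRST(S) = ["b"]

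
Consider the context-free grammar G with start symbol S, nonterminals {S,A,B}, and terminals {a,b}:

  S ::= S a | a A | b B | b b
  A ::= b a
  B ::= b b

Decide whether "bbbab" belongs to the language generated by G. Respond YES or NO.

Convert to CNF:
  S -> S T1 | T0 B | T0 T0 | T1 A
  A -> T0 T1
  B -> T0 T0
  T0 -> b
  T1 -> a

CYK table (by increasing span):
  T[0,0] 'b' = {T0}  orig:{}
  T[1,1] 'b' = {T0}  orig:{}
  T[2,2] 'b' = {T0}  orig:{}
  T[3,3] 'a' = {T1}  orig:{}
  T[4,4] 'b' = {T0}  orig:{}
  T[0,1] 'bb' = {B,S}
  T[1,2] 'bb' = {B,S}
  T[2,3] 'ba' = {A}
  T[3,4] 'ab' = ∅
  T[0,2] 'bbb' = {S}
  T[1,3] 'bba' = {S}
  T[2,4] 'bab' = ∅
  T[0,3] 'bbba' = {S}
  T[1,4] 'bbab' = ∅
  T[0,4] 'bbbab' = ∅

S ∉ T[0,4] ⇒ NO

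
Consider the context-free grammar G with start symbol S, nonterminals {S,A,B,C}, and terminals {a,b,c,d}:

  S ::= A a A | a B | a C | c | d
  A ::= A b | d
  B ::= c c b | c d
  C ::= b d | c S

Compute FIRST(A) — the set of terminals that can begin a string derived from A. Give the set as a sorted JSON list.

FIRST iteration:
iter 1:
  A via A→d: +{d}
  B via B→c c b: +{c}
  C via C→b d: +{b}
  C via C→c S: +{c}
  S via S→A a A: +{d}
  S via S→a B: +{a}
  S via S→c: +{c}
  FIRST[S]={a,c,d}  FIRST[A]={d}  FIRST[B]={c}  FIRST[C]={b,c}
iter 2: done
  FIRST[S]={a,c,d}  FIRST[A]={d}  FIRST[B]={c}  FIRST[C]={b,c}

FIRST(A) = ["d"]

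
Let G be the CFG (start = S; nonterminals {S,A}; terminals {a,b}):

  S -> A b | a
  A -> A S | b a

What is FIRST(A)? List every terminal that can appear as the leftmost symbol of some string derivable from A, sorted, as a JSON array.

FIRST sets, iterate to fixpoint:
pass 1:
  A via A→b a: +{b}
  S via S→A b: +{b}
  S via S→a: +{a}
  S: {a,b}  A: {b}
pass 2: done
  S: {a,b}  A: {b}

FIRST(A) = ["b"]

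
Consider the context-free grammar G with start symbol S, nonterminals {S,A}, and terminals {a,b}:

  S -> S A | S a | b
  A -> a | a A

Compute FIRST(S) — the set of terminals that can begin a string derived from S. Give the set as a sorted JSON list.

FIRST iteration:
round 1:
  A via A→a: +{a}
  S via S→b: +{b}
  S: {b}  A: {a}
round 2: (no change)
  S: {b}  A: {a}

FIRST(S) = ["b"]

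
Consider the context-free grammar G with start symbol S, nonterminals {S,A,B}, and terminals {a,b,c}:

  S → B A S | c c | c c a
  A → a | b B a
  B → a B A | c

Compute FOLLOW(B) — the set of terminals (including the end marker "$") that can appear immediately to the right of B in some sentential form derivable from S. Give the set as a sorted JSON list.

FIRST sets, iterate to fixpoint:
[1]
  A via A→a: +{a}
  A via A→b B a: +{b}
  B via B→a B A: +{a}
  B via B→c: +{c}
  S via S→B A S: +{a,c}
  S: {a,c}  A: {a,b}  B: {a,c}
[2] (stable)
  S: {a,c}  A: {a,b}  B: {a,c}

FOLLOW sets:
initialize: $ ∈ FOLLOW(S)
iter 1:
  A→b B a: FOLLOW(B) ⊇ FIRST(a) = {a}; new: +{a}
  B→a B A: FOLLOW(B) ⊇ FIRST(A) = {a,b}; new: +{b}
  B→a B A: FOLLOW(A) ⊇ FOLLOW(B) ⊇ {a,b}; new: +{a,b}
  S→B A S: FOLLOW(A) ⊇ FIRST(S) = {a,c}; new: +{c}
  FOLLOW(S)={$}  FOLLOW(A)={a,b,c}  FOLLOW(B)={a,b}
iter 2: — fixpoint
  FOLLOW(S)={$}  FOLLOW(A)={a,b,c}  FOLLOW(B)={a,b}

FOLLOW(B) = ["a", "b"]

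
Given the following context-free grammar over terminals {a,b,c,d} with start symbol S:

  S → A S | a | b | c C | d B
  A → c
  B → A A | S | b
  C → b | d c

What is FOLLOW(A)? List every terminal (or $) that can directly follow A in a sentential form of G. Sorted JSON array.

FIRST sets, iterate to fixpoint:
[1]
  A via A→c: +{c}
  B via B→A A: +{c}
  B via B→b: +{b}
  C via C→b: +{b}
  C via C→d c: +{d}
  S via S→A S: +{c}
  S via S→a: +{a}
  S via S→b: +{b}
  S via S→d B: +{d}
  S: {a,b,c,d}  A: {c}  B: {b,c}  C: {b,d}
[2]
  B via B→S: +{a,d}
  S: {a,b,c,d}  A: {c}  B: {a,b,c,d}  C: {b,d}
[3] (no change)
  S: {a,b,c,d}  A: {c}  B: {a,b,c,d}  C: {b,d}

Compute FOLLOW by fixpoint:
initialize: $ ∈ FOLLOW(S)
pass 1:
  B→A A: FOLLOW(A) ⊇ FIRST(A) = {c}; new: +{c}
  S→A S: FOLLOW(A) ⊇ FIRST(S) = {a,b,c,d}; new: +{a,b,d}
  S→c C: FOLLOW(C) ⊇ FOLLOW(S) ⊇ {$}; new: +{$}
  S→d B: FOLLOW(B) ⊇ FOLLOW(S) ⊇ {$}; new: +{$}
  FOLLOW[S]={$}  FOLLOW[A]={a,b,c,d}  FOLLOW[B]={$}  FOLLOW[C]={$}
pass 2:
  B→A A: FOLLOW(A) ⊇ FOLLOW(B) ⊇ {$}; new: +{$}
  FOLLOW[S]={$}  FOLLOW[A]={$,a,b,c,d}  FOLLOW[B]={$}  FOLLOW[C]={$}
pass 3: — fixpoint
  FOLLOW[S]={$}  FOLLOW[A]={$,a,b,c,d}  FOLLOW[B]={$}  FOLLOW[C]={$}

FOLLOW(A) = ["$", "a", "b", "c", "d"]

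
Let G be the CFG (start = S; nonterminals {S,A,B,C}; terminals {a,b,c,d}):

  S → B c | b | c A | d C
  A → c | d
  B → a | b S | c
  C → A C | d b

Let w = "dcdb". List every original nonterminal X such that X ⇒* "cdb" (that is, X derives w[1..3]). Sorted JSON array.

CNF form of G:
  S -> B T2 | T1 C | T2 A | b
  A -> c | d
  B -> T0 S | a | c
  C -> A C | T1 T0
  T0 -> b
  T1 -> d
  T2 -> c

Fill CYK table bottom-up, restricted to cells inside w[1..3]:
  T[1,1] 'c' = {A,B,T2}  orig:{A,B}
  T[2,2] 'd' = {A,T1}  orig:{A}
  T[3,3] 'b' = {S,T0}  orig:{S}
  T[1,2] 'cd' = {S}
  T[2,3] 'db' = {C}
  T[1,3] 'cdb' = {C}

Original NTs in T[1,3] deriving "cdb": ["C"]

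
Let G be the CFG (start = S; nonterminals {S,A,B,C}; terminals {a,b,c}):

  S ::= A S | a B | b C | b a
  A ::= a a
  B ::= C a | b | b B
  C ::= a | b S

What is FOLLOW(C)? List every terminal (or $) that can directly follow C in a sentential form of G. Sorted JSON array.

FIRST sets, iterate to fixpoint:
[1]
  A via A→a a: +{a}
  B via B→b: +{b}
  C via C→a: +{a}
  C via C→b S: +{b}
  S via S→A S: +{a}
  S via S→b C: +{b}
  FIRST[S]={a,b}  FIRST[A]={a}  FIRST[B]={b}  FIRST[C]={a,b}
[2]
  B via B→C a: +{a}
  FIRST[S]={a,b}  FIRST[A]={a}  FIRST[B]={a,b}  FIRST[C]={a,b}
[3] — fixpoint
  FIRST[S]={a,b}  FIRST[A]={a}  FIRST[B]={a,b}  FIRST[C]={a,b}

Compute FOLLOW by fixpoint:
seed FOLLOW(S) with $
pass 1:
  B→C a: FOLLOW(C) ⊇ FIRST(a) = {a}; new: +{a}
  C→b S: FOLLOW(S) ⊇ FOLLOW(C) ⊇ {a}; new: +{a}
  S→A S: FOLLOW(A) ⊇ FIRST(S) = {a,b}; new: +{a,b}
  S→a B: FOLLOW(B) ⊇ FOLLOW(S) ⊇ {$,a}; new: +{$,a}
  S→b C: FOLLOW(C) ⊇ FOLLOW(S) ⊇ {$,a}; new: +{$}
  S: {$,a}  A: {a,b}  B: {$,a}  C: {$,a}
pass 2: (stable)
  S: {$,a}  A: {a,b}  B: {$,a}  C: {$,a}

FOLLOW(C) = ["$", "a"]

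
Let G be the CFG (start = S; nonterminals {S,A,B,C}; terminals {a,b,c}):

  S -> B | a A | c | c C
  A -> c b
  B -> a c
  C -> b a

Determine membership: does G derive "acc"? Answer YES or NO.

CNF form of G:
  S -> T0 C | T2 A | T2 T0 | c
  A -> T0 T1
  B -> T2 T0
  C -> T1 T2
  T0 -> c
  T1 -> b
  T2 -> a

Fill CYK table bottom-up:
  T[0,0] 'a' = {T2}  orig:{}
  T[1,1] 'c' = {S,T0}  orig:{S}
  T[2,2] 'c' = {S,T0}  orig:{S}
  T[0,1] 'ac' = {B,S}
  T[1,2] 'cc' = ∅
  T[0,2] 'acc' = ∅

S ∉ T[0,2] ⇒ NO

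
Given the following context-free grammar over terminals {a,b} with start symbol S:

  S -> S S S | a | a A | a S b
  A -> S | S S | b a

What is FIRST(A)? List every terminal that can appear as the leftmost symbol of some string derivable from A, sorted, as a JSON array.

FIRST iteration:
[1]
  A via A→b a: +{b}
  S via S→a: +{a}
  FIRST(S)={a}  FIRST(A)={b}
[2]
  A via A→S: +{a}
  FIRST(S)={a}  FIRST(A)={a,b}
[3] done
  FIRST(S)={a}  FIRST(A)={a,b}

FIRST(A) = ["a", "b"]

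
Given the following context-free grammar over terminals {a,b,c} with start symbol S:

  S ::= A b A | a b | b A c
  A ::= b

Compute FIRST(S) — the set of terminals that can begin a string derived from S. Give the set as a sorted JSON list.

FIRST iteration:
[1]
  A via A→b: +{b}
  S via S→A b A: +{b}
  S via S→a b: +{a}
  FIRST[S]={a,b}  FIRST[A]={b}
[2] (no change)
  FIRST[S]={a,b}  FIRST[A]={b}

FIRST(S) = ["a", "b"]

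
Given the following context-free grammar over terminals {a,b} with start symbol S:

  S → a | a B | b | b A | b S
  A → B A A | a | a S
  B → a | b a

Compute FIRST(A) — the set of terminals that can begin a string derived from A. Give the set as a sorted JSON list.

FIRST sets, iterate to fixpoint:
[1]
  A via A→a: +{a}
  B via B→a: +{a}
  B via B→b a: +{b}
  S via S→a: +{a}
  S via S→b: +{b}
  FIRST[S]={a,b}  FIRST[A]={a}  FIRST[B]={a,b}
[2]
  A via A→B A A: +{b}
  FIRST[S]={a,b}  FIRST[A]={a,b}  FIRST[B]={a,b}
[3] (no change)
  FIRST[S]={a,b}  FIRST[A]={a,b}  FIRST[B]={a,b}

FIRST(A) = ["a", "b"]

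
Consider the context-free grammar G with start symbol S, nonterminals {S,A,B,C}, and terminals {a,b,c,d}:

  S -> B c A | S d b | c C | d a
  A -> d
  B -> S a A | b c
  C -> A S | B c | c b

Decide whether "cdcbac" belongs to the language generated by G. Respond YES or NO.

CNF form of G:
  S -> B X5 | S X6 | T2 C | T3 T0
  A -> d
  B -> S X4 | T1 T2
  C -> A S | B T2 | T2 T1
  T0 -> a
  T1 -> b
  T2 -> c
  T3 -> d
  X4 -> T0 A
  X5 -> T2 A
  X6 -> T3 T1

Fill CYK table bottom-up:
  [0..0]={T2}  "c"  orig:{}
  [1..1]={A,T3}  "d"  orig:{A}
  [2..2]={T2}  "c"  orig:{}
  [3..3]={T1}  "b"  orig:{}
  [4..4]={T0}  "a"  orig:{}
  [5..5]={T2}  "c"  orig:{}
  [0..1]={X5}  "cd"  orig:{}
  [1..2]=∅  "dc"
  [2..3]={C}  "cb"
  [3..4]=∅  "ba"
  [4..5]=∅  "ac"
  [0..2]=∅  "cdc"
  [1..3]=∅  "dcb"
  [2..4]=∅  "cba"
  [3..5]=∅  "bac"
  [0..3]=∅  "cdcb"
  [1..4]=∅  "dcba"
  [2..5]=∅  "cbac"
  [0..4]=∅  "cdcba"
  [1..5]=∅  "dcbac"
  [0..5]=∅  "cdcbac"

S ∉ T[0,5] ⇒ NO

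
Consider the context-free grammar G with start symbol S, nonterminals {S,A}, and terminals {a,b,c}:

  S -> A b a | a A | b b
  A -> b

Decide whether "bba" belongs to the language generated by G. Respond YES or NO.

Convert to CNF:
  S -> A X2 | T0 T0 | T1 A
  A -> b
  T0 -> b
  T1 -> a
  X2 -> T0 T1

CYK fill:
  T[0,0] 'b' = {A,T0}  orig:{A}
  T[1,1] 'b' = {A,T0}  orig:{A}
  T[2,2] 'a' = {T1}  orig:{}
  T[0,1] 'bb' = {S}
  T[1,2] 'ba' = {X2}  orig:{}
  T[0,2] 'bba' = {S}

S ∈ T[0,2] ⇒ YES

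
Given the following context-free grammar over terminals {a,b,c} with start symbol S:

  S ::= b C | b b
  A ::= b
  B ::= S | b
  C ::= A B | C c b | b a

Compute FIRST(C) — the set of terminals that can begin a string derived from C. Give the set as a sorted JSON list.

FIRST sets, iterate to fixpoint:
pass 1:
  A via A→b: +{b}
  B via B→b: +{b}
  C via C→A B: +{b}
  S via S→b C: +{b}
  S: {b}  A: {b}  B: {b}  C: {b}
pass 2: done
  S: {b}  A: {b}  B: {b}  C: {b}

FIRST(C) = ["b"]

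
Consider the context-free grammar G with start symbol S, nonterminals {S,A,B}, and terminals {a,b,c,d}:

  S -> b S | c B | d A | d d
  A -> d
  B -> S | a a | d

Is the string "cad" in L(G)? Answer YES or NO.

CNF form of G:
  S -> T1 S | T2 B | T3 A | T3 T3
  A -> d
  B -> T0 T0 | T1 S | T2 B | T3 A | T3 T3 | d
  T0 -> a
  T1 -> b
  T2 -> c
  T3 -> d

CYK table (by increasing span):
  T[0,0] 'c' = {T2}  orig:{}
  T[1,1] 'a' = {T0}  orig:{}
  T[2,2] 'd' = {A,B,T3}  orig:{A,B}
  T[0,1] 'ca' = ∅
  T[1,2] 'ad' = ∅
  T[0,2] 'cad' = ∅

S ∉ T[0,2] ⇒ NO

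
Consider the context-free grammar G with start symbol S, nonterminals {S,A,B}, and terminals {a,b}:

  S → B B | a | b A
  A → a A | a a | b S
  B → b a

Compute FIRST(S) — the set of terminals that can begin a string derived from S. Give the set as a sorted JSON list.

FIRST iteration:
iter 1:
  A via A→a A: +{a}
  A via A→b S: +{b}
  B via B→b a: +{b}
  S via S→B B: +{b}
  S via S→a: +{a}
  S: {a,b}  A: {a,b}  B: {b}
iter 2: (stable)
  S: {a,b}  A: {a,b}  B: {b}

FIRST(S) = ["a", "b"]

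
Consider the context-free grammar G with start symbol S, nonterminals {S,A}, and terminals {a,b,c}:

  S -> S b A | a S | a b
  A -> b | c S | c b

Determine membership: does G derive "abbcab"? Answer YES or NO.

CNF form of G:
  S -> S X3 | T2 S | T2 T1
  A -> T0 S | T0 T1 | b
  T0 -> c
  T1 -> b
  T2 -> a
  X3 -> T1 A

CYK table (by increasing span):
  [0..0]={T2}  "a"  orig:{}
  [1..1]={A,T1}  "b"  orig:{A}
  [2..2]={A,T1}  "b"  orig:{A}
  [3..3]={T0}  "c"  orig:{}
  [4..4]={T2}  "a"  orig:{}
  [5..5]={A,T1}  "b"  orig:{A}
  [0..1]={S}  "ab"
  [1..2]={X3}  "bb"  orig:{}
  [2..3]=∅  "bc"
  [3..4]=∅  "ca"
  [4..5]={S}  "ab"
  [0..2]=∅  "abb"
  [1..3]=∅  "bbc"
  [2..4]=∅  "bca"
  [3..5]={A}  "cab"
  [0..3]=∅  "abbc"
  [1..4]=∅  "bbca"
  [2..5]={X3}  "bcab"  orig:{}
  [0..4]=∅  "abbca"
  [1..5]=∅  "bbcab"
  [0..5]={S}  "abbcab"

S ∈ T[0,5] ⇒ YES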